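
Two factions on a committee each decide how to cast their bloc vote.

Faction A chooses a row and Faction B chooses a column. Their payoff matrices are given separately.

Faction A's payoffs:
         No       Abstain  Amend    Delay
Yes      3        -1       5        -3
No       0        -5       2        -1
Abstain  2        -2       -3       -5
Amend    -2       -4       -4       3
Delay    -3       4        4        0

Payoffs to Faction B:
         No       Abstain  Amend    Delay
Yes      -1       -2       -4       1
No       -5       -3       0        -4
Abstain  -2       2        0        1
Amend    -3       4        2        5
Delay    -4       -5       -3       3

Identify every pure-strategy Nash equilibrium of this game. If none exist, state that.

Check each profile: it is a Nash equilibrium iff no player can strictly gain by switching unilaterally.
(Yes, No): Faction B can switch to Delay (-1 → 1). Not NE.
(Yes, Abstain): Faction A can switch to Delay (-1 → 4). Not NE.
(Yes, Amend): Faction B can switch to No (-4 → -1). Not NE.
(Yes, Delay): Faction A can switch to No (-3 → -1). Not NE.
(No, No): Faction A can switch to Yes (0 → 3). Not NE.
(No, Abstain): Faction A can switch to Yes (-5 → -1). Not NE.
(No, Amend): Faction A can switch to Yes (2 → 5). Not NE.
(No, Delay): Faction A can switch to Amend (-1 → 3). Not NE.
(Abstain, No): Faction A can switch to Yes (2 → 3). Not NE.
(Abstain, Abstain): Faction A can switch to Yes (-2 → -1). Not NE.
(Abstain, Amend): Faction A can switch to Yes (-3 → 5). Not NE.
(Abstain, Delay): Faction A can switch to Yes (-5 → -3). Not NE.
(Amend, Delay): Faction A gets 3, best alternative 0; Faction B gets 5, best alternative 4. No profitable deviation — NE.
(The remaining 7 profiles each have a profitable deviation by the same check.)

Pure NE: (Amend, Delay)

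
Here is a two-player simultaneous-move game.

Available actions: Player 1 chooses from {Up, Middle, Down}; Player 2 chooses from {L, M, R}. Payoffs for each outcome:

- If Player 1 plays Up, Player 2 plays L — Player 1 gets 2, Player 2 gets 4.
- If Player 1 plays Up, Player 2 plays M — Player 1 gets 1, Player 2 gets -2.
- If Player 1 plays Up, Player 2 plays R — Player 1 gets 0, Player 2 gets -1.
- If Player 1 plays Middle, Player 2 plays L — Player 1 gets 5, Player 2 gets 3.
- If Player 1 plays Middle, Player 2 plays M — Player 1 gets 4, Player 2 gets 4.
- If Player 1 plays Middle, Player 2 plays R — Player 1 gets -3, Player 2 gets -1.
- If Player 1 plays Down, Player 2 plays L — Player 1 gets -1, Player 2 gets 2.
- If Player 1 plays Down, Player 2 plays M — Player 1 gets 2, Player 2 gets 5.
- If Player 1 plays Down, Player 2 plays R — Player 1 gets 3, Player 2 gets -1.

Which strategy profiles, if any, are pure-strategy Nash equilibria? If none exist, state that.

Player 1 against L: payoffs 2, 5, -1 → best response Middle.
Player 1 against M: payoffs 1, 4, 2 → best response Middle.
Player 1 against R: payoffs 0, -3, 3 → best response Down.
Player 2 against Up: payoffs 4, -2, -1 → best response L.
Player 2 against Middle: payoffs 3, 4, -1 → best response M.
Player 2 against Down: payoffs 2, 5, -1 → best response M.
Mutual best responses: (Middle, M).

Pure NE: (Middle, M)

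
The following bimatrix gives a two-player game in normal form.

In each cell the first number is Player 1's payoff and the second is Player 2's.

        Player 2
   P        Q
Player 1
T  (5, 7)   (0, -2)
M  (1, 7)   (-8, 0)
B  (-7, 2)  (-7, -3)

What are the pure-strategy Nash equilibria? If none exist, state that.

Pure NE: (T, P)

(T, P): Player 1 gets 5, best alternative 1; Player 2 gets 7, best alternative -2. No profitable deviation — NE.
(T, Q): Player 2 can switch to P (-2 → 7). Not NE.
(M, P): Player 1 can switch to T (1 → 5). Not NE.
(M, Q): Player 1 can switch to T (-8 → 0). Not NE.
(B, P): Player 1 can switch to T (-7 → 5). Not NE.
(B, Q): Player 1 can switch to T (-7 → 0). Not NE.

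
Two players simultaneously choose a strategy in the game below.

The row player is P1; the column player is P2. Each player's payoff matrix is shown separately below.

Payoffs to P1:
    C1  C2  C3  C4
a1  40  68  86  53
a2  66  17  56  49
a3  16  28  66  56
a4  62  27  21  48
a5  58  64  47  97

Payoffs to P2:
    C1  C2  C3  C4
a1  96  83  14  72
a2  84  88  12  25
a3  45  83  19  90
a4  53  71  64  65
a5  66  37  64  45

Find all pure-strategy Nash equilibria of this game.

This game has no pure Nash equilibrium.

(a1, C1): P1 can switch to a2 (40 → 66). Not NE.
(a1, C2): P2 can switch to C1 (83 → 96). Not NE.
(a1, C3): P2 can switch to C1 (14 → 96). Not NE.
(a1, C4): P1 can switch to a3 (53 → 56). Not NE.
(a2, C1): P2 can switch to C2 (84 → 88). Not NE.
(a2, C2): P1 can switch to a1 (17 → 68). Not NE.
(a2, C3): P1 can switch to a1 (56 → 86). Not NE.
(a2, C4): P1 can switch to a1 (49 → 53). Not NE.
(The remaining 12 profiles each have a profitable deviation by the same check.)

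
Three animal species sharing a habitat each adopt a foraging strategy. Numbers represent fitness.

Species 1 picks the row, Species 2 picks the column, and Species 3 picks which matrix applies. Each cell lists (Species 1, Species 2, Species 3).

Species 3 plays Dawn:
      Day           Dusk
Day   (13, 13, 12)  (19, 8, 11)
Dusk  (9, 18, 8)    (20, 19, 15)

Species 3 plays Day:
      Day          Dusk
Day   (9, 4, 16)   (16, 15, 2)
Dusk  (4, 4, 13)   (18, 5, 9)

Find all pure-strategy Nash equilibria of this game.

(Day, Day, Dawn): Species 3 can switch to Day (12 → 16). Not NE.
(Day, Day, Day): Species 2 can switch to Dusk (4 → 15). Not NE.
(Day, Dusk, Dawn): Species 1 can switch to Dusk (19 → 20). Not NE.
(Day, Dusk, Day): Species 1 can switch to Dusk (16 → 18). Not NE.
(Dusk, Day, Dawn): Species 1 can switch to Day (9 → 13). Not NE.
(Dusk, Day, Day): Species 1 can switch to Day (4 → 9). Not NE.
(Dusk, Dusk, Dawn): Species 1 gets 20, best alternative 19; Species 2 gets 19, best alternative 18; Species 3 gets 15, best alternative 9. No profitable deviation — NE.
(Dusk, Dusk, Day): Species 3 can switch to Dawn (9 → 15). Not NE.

(Dusk, Dusk, Dawn)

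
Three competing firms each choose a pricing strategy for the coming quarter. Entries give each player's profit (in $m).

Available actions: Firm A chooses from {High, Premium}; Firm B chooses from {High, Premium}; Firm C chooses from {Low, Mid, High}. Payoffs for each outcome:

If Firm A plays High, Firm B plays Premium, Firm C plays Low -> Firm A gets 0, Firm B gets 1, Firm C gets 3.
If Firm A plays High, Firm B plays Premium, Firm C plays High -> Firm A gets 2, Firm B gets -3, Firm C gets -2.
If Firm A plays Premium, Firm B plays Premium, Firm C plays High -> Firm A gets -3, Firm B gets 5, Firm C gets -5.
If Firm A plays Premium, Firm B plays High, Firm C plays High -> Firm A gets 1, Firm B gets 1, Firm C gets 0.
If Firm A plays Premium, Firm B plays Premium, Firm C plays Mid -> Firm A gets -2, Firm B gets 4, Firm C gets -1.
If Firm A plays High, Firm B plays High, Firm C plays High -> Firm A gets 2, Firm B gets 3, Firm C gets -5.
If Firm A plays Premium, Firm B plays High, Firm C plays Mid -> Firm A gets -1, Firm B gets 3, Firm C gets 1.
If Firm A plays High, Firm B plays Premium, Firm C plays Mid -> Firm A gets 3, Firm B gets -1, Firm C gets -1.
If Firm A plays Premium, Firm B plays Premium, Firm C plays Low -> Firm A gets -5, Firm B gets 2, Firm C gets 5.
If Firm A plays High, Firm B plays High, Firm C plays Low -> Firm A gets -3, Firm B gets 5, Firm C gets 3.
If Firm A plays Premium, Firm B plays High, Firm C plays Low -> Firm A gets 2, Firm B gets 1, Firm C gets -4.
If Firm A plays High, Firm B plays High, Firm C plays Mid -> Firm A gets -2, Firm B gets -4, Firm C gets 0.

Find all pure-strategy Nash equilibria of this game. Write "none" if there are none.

(High, High, Low): Firm A can switch to Premium (-3 → 2). Not NE.
(High, High, Mid): Firm A can switch to Premium (-2 → -1). Not NE.
(High, High, High): Firm C can switch to Low (-5 → 3). Not NE.
(High, Premium, Low): Firm B can switch to High (1 → 5). Not NE.
(High, Premium, Mid): Firm C can switch to Low (-1 → 3). Not NE.
(High, Premium, High): Firm B can switch to High (-3 → 3). Not NE.
(Premium, High, Low): Firm B can switch to Premium (1 → 2). Not NE.
(Premium, High, Mid): Firm B can switch to Premium (3 → 4). Not NE.
(Premium, High, High): Firm A can switch to High (1 → 2). Not NE.
(Premium, Premium, Low): Firm A can switch to High (-5 → 0). Not NE.
(The remaining 2 profiles each have a profitable deviation by the same check.)

There is no pure-strategy Nash equilibrium.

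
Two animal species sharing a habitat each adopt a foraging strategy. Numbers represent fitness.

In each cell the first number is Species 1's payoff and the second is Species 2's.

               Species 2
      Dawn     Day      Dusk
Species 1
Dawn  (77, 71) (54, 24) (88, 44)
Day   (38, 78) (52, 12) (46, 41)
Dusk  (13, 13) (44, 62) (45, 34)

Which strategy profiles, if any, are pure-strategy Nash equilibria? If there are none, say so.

The unique pure-strategy Nash equilibrium is (Dawn, Dawn).

Species 1 against Dawn: payoffs 77, 38, 13 → best response Dawn.
Species 1 against Day: payoffs 54, 52, 44 → best response Dawn.
Species 1 against Dusk: payoffs 88, 46, 45 → best response Dawn.
Species 2 against Dawn: payoffs 71, 24, 44 → best response Dawn.
Species 2 against Day: payoffs 78, 12, 41 → best response Dawn.
Species 2 against Dusk: payoffs 13, 62, 34 → best response Day.
Mutual best responses: (Dawn, Dawn).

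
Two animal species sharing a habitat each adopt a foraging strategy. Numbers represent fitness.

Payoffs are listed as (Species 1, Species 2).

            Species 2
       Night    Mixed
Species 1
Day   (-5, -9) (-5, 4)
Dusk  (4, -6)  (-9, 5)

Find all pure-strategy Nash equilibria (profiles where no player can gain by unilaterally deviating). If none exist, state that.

Species 1 against Night: payoffs -5, 4 → best response Dusk.
Species 1 against Mixed: payoffs -5, -9 → best response Day.
Species 2 against Day: payoffs -9, 4 → best response Mixed.
Species 2 against Dusk: payoffs -6, 5 → best response Mixed.
Mutual best responses: (Day, Mixed).

(Day, Mixed)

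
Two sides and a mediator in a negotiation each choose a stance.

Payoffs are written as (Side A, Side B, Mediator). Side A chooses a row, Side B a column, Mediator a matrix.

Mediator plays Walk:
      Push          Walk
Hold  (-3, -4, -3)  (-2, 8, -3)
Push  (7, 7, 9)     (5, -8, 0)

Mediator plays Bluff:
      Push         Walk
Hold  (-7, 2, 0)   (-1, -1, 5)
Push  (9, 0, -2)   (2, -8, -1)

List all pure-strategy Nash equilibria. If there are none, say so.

(Push, Push, Walk)

Check each profile: it is a Nash equilibrium iff no player can strictly gain by switching unilaterally.
(Hold, Push, Walk): Side A can switch to Push (-3 → 7). Not NE.
(Hold, Push, Bluff): Side A can switch to Push (-7 → 9). Not NE.
(Hold, Walk, Walk): Side A can switch to Push (-2 → 5). Not NE.
(Hold, Walk, Bluff): Side A can switch to Push (-1 → 2). Not NE.
(Push, Push, Walk): Side A gets 7, best alternative -3; Side B gets 7, best alternative -8; Mediator gets 9, best alternative -2. No profitable deviation — NE.
(Push, Push, Bluff): Mediator can switch to Walk (-2 → 9). Not NE.
(Push, Walk, Walk): Side B can switch to Push (-8 → 7). Not NE.
(Push, Walk, Bluff): Side B can switch to Push (-8 → 0). Not NE.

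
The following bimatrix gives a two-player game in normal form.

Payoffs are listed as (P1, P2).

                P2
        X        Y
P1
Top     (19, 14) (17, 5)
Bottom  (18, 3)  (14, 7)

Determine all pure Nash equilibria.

P1 against X: payoffs 19, 18 → best response Top.
P1 against Y: payoffs 17, 14 → best response Top.
P2 against Top: payoffs 14, 5 → best response X.
P2 against Bottom: payoffs 3, 7 → best response Y.
Mutual best responses: (Top, X).

(Top, X)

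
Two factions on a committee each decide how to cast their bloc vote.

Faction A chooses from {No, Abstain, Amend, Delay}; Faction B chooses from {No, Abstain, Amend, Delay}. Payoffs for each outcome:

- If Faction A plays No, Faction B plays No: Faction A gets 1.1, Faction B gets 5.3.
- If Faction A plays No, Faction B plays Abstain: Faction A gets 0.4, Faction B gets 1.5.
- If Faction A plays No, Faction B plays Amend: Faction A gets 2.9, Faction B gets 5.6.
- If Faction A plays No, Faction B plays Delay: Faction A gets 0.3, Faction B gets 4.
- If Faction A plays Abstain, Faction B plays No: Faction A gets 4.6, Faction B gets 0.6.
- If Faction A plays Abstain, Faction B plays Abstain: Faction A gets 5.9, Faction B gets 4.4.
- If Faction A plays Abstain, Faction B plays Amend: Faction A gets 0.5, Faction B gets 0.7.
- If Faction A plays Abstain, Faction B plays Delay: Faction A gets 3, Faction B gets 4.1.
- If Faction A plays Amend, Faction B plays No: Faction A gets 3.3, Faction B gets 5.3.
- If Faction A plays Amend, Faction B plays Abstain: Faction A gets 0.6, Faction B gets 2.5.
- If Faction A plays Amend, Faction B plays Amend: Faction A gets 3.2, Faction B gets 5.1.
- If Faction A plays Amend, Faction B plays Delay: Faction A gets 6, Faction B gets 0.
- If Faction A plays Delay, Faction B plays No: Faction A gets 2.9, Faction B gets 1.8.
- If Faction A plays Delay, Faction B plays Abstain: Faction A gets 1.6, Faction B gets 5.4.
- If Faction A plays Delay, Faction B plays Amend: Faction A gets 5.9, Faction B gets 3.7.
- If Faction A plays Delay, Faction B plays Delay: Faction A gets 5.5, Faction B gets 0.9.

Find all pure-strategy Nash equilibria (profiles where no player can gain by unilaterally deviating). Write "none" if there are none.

(Abstain, Abstain)

(No, No): Faction A can switch to Abstain (1.1 → 4.6). Not NE.
(No, Abstain): Faction A can switch to Abstain (0.4 → 5.9). Not NE.
(No, Amend): Faction A can switch to Amend (2.9 → 3.2). Not NE.
(No, Delay): Faction A can switch to Abstain (0.3 → 3). Not NE.
(Abstain, No): Faction B can switch to Abstain (0.6 → 4.4). Not NE.
(Abstain, Abstain): Faction A gets 5.9, best alternative 1.6; Faction B gets 4.4, best alternative 4.1. No profitable deviation — NE.
(Abstain, Amend): Faction A can switch to No (0.5 → 2.9). Not NE.
(Abstain, Delay): Faction A can switch to Amend (3 → 6). Not NE.
(Amend, No): Faction A can switch to Abstain (3.3 → 4.6). Not NE.
(Amend, Abstain): Faction A can switch to Abstain (0.6 → 5.9). Not NE.
(Amend, Amend): Faction A can switch to Delay (3.2 → 5.9). Not NE.
(The remaining 5 profiles each have a profitable deviation by the same check.)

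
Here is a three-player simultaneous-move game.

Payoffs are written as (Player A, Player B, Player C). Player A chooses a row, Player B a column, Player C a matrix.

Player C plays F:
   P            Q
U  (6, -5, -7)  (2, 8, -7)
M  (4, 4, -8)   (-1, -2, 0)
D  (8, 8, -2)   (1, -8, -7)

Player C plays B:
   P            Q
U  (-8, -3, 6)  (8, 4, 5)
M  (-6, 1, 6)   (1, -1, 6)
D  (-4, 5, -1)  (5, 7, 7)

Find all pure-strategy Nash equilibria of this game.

Pure NE: (U, Q, B)

Mark each player's best response to every combination of opponents' strategies; a profile where every player is best-responding is a pure Nash equilibrium.
Player A against (P, F): payoffs 6, 4, 8 → best response D.
Player A against (P, B): payoffs -8, -6, -4 → best response D.
Player A against (Q, F): payoffs 2, -1, 1 → best response U.
Player A against (Q, B): payoffs 8, 1, 5 → best response U.
Player B against (U, F): payoffs -5, 8 → best response Q.
Player B against (U, B): payoffs -3, 4 → best response Q.
Player B against (M, F): payoffs 4, -2 → best response P.
Player B against (M, B): payoffs 1, -1 → best response P.
Player B against (D, F): payoffs 8, -8 → best response P.
Player B against (D, B): payoffs 5, 7 → best response Q.
Player C against (U, P): payoffs -7, 6 → best response B.
Player C against (U, Q): payoffs -7, 5 → best response B.
Player C against (M, P): payoffs -8, 6 → best response B.
Player C against (M, Q): payoffs 0, 6 → best response B.
Player C against (D, P): payoffs -2, -1 → best response B.
Player C against (D, Q): payoffs -7, 7 → best response B.
Mutual best responses: (U, Q, B).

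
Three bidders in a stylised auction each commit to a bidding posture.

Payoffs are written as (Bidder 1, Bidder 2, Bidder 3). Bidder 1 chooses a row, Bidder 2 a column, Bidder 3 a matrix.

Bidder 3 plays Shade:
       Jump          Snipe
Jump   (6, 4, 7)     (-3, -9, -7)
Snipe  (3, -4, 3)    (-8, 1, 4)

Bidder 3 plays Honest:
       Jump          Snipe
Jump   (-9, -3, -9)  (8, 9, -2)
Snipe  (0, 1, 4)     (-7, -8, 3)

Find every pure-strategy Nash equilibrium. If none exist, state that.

For each player, find the best response to each opponent profile; mutual best responses are the pure NE.
Bidder 1 against (Jump, Shade): payoffs 6, 3 → best response Jump.
Bidder 1 against (Jump, Honest): payoffs -9, 0 → best response Snipe.
Bidder 1 against (Snipe, Shade): payoffs -3, -8 → best response Jump.
Bidder 1 against (Snipe, Honest): payoffs 8, -7 → best response Jump.
Bidder 2 against (Jump, Shade): payoffs 4, -9 → best response Jump.
Bidder 2 against (Jump, Honest): payoffs -3, 9 → best response Snipe.
Bidder 2 against (Snipe, Shade): payoffs -4, 1 → best response Snipe.
Bidder 2 against (Snipe, Honest): payoffs 1, -8 → best response Jump.
Bidder 3 against (Jump, Jump): payoffs 7, -9 → best response Shade.
Bidder 3 against (Jump, Snipe): payoffs -7, -2 → best response Honest.
Bidder 3 against (Snipe, Jump): payoffs 3, 4 → best response Honest.
Bidder 3 against (Snipe, Snipe): payoffs 4, 3 → best response Shade.
Mutual best responses: (Jump, Jump, Shade); (Jump, Snipe, Honest); (Snipe, Jump, Honest).

Pure-strategy Nash equilibria: (Jump, Jump, Shade), (Jump, Snipe, Honest), (Snipe, Jump, Honest)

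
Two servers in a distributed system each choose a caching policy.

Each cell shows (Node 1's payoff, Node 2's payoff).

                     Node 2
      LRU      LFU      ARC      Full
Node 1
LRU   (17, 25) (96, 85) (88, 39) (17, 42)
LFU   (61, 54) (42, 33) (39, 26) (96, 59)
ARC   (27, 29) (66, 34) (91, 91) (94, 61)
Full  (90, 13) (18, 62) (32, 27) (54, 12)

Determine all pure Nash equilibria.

Node 1 against LRU: payoffs 17, 61, 27, 90 → best response Full.
Node 1 against LFU: payoffs 96, 42, 66, 18 → best response LRU.
Node 1 against ARC: payoffs 88, 39, 91, 32 → best response ARC.
Node 1 against Full: payoffs 17, 96, 94, 54 → best response LFU.
Node 2 against LRU: payoffs 25, 85, 39, 42 → best response LFU.
Node 2 against LFU: payoffs 54, 33, 26, 59 → best response Full.
Node 2 against ARC: payoffs 29, 34, 91, 61 → best response ARC.
Node 2 against Full: payoffs 13, 62, 27, 12 → best response LFU.
Mutual best responses: (LRU, LFU); (LFU, Full); (ARC, ARC).

The pure Nash equilibria are (LRU, LFU) and (LFU, Full) and (ARC, ARC).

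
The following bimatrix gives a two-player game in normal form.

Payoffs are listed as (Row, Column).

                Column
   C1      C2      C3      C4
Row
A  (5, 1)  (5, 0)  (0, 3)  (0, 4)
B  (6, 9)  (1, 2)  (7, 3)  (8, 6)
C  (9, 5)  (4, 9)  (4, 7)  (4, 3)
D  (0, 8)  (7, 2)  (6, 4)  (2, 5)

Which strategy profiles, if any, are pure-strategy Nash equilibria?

(A, C1): Row can switch to B (5 → 6). Not NE.
(A, C2): Row can switch to D (5 → 7). Not NE.
(A, C3): Row can switch to B (0 → 7). Not NE.
(A, C4): Row can switch to B (0 → 8). Not NE.
(B, C1): Row can switch to C (6 → 9). Not NE.
(B, C2): Row can switch to A (1 → 5). Not NE.
(B, C3): Column can switch to C1 (3 → 9). Not NE.
(B, C4): Column can switch to C1 (6 → 9). Not NE.
(C, C1): Column can switch to C2 (5 → 9). Not NE.
(C, C2): Row can switch to A (4 → 5). Not NE.
(The remaining 6 profiles each have a profitable deviation by the same check.)

No pure-strategy Nash equilibrium.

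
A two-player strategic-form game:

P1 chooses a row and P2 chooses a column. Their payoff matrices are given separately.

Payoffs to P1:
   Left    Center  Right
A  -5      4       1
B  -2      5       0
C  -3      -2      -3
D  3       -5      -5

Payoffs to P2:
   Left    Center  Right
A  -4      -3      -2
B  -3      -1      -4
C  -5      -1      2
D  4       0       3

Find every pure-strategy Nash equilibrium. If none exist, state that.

(A, Left): P1 can switch to B (-5 → -2). Not NE.
(A, Center): P1 can switch to B (4 → 5). Not NE.
(A, Right): P1 gets 1, best alternative 0; P2 gets -2, best alternative -3. No profitable deviation — NE.
(B, Left): P1 can switch to D (-2 → 3). Not NE.
(B, Center): P1 gets 5, best alternative 4; P2 gets -1, best alternative -3. No profitable deviation — NE.
(B, Right): P1 can switch to A (0 → 1). Not NE.
(C, Left): P1 can switch to B (-3 → -2). Not NE.
(C, Center): P1 can switch to A (-2 → 4). Not NE.
(C, Right): P1 can switch to A (-3 → 1). Not NE.
(D, Left): P1 gets 3, best alternative -2; P2 gets 4, best alternative 3. No profitable deviation — NE.
(D, Center): P1 can switch to A (-5 → 4). Not NE.
(D, Right): P1 can switch to A (-5 → 1). Not NE.

(A, Right); (B, Center); (D, Left)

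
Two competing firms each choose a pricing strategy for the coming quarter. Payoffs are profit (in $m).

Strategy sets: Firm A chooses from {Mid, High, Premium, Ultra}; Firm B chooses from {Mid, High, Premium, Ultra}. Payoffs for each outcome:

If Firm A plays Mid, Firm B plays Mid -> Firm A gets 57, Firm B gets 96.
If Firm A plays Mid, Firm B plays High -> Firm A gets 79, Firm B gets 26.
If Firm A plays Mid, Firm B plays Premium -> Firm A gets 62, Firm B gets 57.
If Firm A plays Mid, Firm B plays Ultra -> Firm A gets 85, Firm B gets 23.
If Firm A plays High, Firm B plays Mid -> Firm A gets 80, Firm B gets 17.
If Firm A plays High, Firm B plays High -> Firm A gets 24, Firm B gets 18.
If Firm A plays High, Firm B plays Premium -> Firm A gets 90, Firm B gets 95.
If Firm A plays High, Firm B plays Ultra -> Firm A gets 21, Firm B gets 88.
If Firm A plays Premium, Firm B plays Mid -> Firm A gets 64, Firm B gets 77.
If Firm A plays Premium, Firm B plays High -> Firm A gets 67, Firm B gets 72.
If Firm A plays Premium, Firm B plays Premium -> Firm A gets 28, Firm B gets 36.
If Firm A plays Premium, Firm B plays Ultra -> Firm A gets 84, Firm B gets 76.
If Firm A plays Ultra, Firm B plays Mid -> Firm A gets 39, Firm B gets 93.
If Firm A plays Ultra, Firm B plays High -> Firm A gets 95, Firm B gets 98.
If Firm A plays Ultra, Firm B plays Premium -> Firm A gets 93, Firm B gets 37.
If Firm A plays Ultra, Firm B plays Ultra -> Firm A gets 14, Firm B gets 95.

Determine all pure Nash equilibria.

(Mid, Mid): Firm A can switch to High (57 → 80). Not NE.
(Mid, High): Firm A can switch to Ultra (79 → 95). Not NE.
(Mid, Premium): Firm A can switch to High (62 → 90). Not NE.
(Mid, Ultra): Firm B can switch to Mid (23 → 96). Not NE.
(High, Mid): Firm B can switch to High (17 → 18). Not NE.
(High, High): Firm A can switch to Mid (24 → 79). Not NE.
(High, Premium): Firm A can switch to Ultra (90 → 93). Not NE.
(High, Ultra): Firm A can switch to Mid (21 → 85). Not NE.
(Premium, Mid): Firm A can switch to High (64 → 80). Not NE.
(Premium, High): Firm A can switch to Mid (67 → 79). Not NE.
(Premium, Premium): Firm A can switch to Mid (28 → 62). Not NE.
(Premium, Ultra): Firm A can switch to Mid (84 → 85). Not NE.
(Ultra, High): Firm A gets 95, best alternative 79; Firm B gets 98, best alternative 95. No profitable deviation — NE.
(The remaining 3 profiles each have a profitable deviation by the same check.)

Pure NE: (Ultra, High)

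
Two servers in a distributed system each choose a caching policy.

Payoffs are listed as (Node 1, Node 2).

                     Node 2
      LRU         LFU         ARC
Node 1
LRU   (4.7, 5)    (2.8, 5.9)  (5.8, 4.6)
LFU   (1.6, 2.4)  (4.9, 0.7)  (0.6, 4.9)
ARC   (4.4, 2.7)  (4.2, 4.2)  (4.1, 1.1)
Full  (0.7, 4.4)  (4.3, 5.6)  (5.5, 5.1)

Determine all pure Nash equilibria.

No pure-strategy Nash equilibrium.

(LRU, LRU): Node 2 can switch to LFU (5 → 5.9). Not NE.
(LRU, LFU): Node 1 can switch to LFU (2.8 → 4.9). Not NE.
(LRU, ARC): Node 2 can switch to LRU (4.6 → 5). Not NE.
(LFU, LRU): Node 1 can switch to LRU (1.6 → 4.7). Not NE.
(LFU, LFU): Node 2 can switch to LRU (0.7 → 2.4). Not NE.
(LFU, ARC): Node 1 can switch to LRU (0.6 → 5.8). Not NE.
(The remaining 6 profiles each have a profitable deviation by the same check.)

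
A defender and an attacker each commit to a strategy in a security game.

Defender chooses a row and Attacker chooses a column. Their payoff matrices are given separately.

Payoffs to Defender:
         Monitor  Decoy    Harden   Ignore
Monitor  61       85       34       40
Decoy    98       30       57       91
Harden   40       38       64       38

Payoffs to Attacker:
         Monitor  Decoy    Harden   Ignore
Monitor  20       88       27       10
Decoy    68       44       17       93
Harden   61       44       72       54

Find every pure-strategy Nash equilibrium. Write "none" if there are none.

Defender against Monitor: payoffs 61, 98, 40 → best response Decoy.
Defender against Decoy: payoffs 85, 30, 38 → best response Monitor.
Defender against Harden: payoffs 34, 57, 64 → best response Harden.
Defender against Ignore: payoffs 40, 91, 38 → best response Decoy.
Attacker against Monitor: payoffs 20, 88, 27, 10 → best response Decoy.
Attacker against Decoy: payoffs 68, 44, 17, 93 → best response Ignore.
Attacker against Harden: payoffs 61, 44, 72, 54 → best response Harden.
Mutual best responses: (Monitor, Decoy); (Decoy, Ignore); (Harden, Harden).

Pure-strategy Nash equilibria: (Monitor, Decoy) and (Decoy, Ignore) and (Harden, Harden)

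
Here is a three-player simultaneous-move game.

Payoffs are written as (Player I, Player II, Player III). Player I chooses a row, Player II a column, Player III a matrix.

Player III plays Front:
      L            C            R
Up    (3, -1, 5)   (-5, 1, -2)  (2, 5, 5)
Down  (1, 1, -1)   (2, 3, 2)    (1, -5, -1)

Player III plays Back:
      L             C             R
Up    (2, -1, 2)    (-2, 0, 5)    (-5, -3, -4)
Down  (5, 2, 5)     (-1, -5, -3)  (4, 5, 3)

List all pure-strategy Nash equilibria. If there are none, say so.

Player I against (L, Front): payoffs 3, 1 → best response Up.
Player I against (L, Back): payoffs 2, 5 → best response Down.
Player I against (C, Front): payoffs -5, 2 → best response Down.
Player I against (C, Back): payoffs -2, -1 → best response Down.
Player I against (R, Front): payoffs 2, 1 → best response Up.
Player I against (R, Back): payoffs -5, 4 → best response Down.
Player II against (Up, Front): payoffs -1, 1, 5 → best response R.
Player II against (Up, Back): payoffs -1, 0, -3 → best response C.
Player II against (Down, Front): payoffs 1, 3, -5 → best response C.
Player II against (Down, Back): payoffs 2, -5, 5 → best response R.
Player III against (Up, L): payoffs 5, 2 → best response Front.
Player III against (Up, C): payoffs -2, 5 → best response Back.
Player III against (Up, R): payoffs 5, -4 → best response Front.
Player III against (Down, L): payoffs -1, 5 → best response Back.
Player III against (Down, C): payoffs 2, -3 → best response Front.
Player III against (Down, R): payoffs -1, 3 → best response Back.
Mutual best responses: (Up, R, Front); (Down, C, Front); (Down, R, Back).

The pure Nash equilibria are (Up, R, Front), (Down, C, Front), (Down, R, Back).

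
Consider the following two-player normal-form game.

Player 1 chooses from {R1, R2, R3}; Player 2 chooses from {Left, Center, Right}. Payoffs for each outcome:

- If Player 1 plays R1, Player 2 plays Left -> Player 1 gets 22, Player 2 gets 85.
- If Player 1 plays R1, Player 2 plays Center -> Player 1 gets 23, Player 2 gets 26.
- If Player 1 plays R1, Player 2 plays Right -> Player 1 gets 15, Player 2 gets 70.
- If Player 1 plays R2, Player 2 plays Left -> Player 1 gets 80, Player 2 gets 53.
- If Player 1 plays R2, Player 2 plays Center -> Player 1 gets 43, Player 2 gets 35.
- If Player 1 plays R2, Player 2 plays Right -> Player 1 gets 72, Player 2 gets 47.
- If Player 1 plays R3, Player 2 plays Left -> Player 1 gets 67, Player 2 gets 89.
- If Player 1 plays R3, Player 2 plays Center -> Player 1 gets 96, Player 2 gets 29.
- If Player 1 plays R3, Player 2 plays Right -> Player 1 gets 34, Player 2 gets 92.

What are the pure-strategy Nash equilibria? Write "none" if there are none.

The unique pure-strategy Nash equilibrium is (R2, Left).

(R1, Left): Player 1 can switch to R2 (22 → 80). Not NE.
(R1, Center): Player 1 can switch to R2 (23 → 43). Not NE.
(R1, Right): Player 1 can switch to R2 (15 → 72). Not NE.
(R2, Left): Player 1 gets 80, best alternative 67; Player 2 gets 53, best alternative 47. No profitable deviation — NE.
(R2, Center): Player 1 can switch to R3 (43 → 96). Not NE.
(R2, Right): Player 2 can switch to Left (47 → 53). Not NE.
(R3, Left): Player 1 can switch to R2 (67 → 80). Not NE.
(The remaining 2 profiles each have a profitable deviation by the same check.)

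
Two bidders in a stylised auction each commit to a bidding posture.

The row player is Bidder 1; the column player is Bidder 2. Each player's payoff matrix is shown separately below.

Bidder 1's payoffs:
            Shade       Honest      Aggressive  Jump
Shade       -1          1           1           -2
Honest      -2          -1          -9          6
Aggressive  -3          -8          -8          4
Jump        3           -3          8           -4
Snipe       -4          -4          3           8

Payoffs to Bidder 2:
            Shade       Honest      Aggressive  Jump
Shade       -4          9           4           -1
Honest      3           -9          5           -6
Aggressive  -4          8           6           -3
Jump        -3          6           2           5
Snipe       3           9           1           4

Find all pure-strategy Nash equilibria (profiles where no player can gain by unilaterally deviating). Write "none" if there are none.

(Shade, Honest)

(Shade, Shade): Bidder 1 can switch to Jump (-1 → 3). Not NE.
(Shade, Honest): Bidder 1 gets 1, best alternative -1; Bidder 2 gets 9, best alternative 4. No profitable deviation — NE.
(Shade, Aggressive): Bidder 1 can switch to Jump (1 → 8). Not NE.
(Shade, Jump): Bidder 1 can switch to Honest (-2 → 6). Not NE.
(Honest, Shade): Bidder 1 can switch to Shade (-2 → -1). Not NE.
(Honest, Honest): Bidder 1 can switch to Shade (-1 → 1). Not NE.
(Honest, Aggressive): Bidder 1 can switch to Shade (-9 → 1). Not NE.
(Honest, Jump): Bidder 1 can switch to Snipe (6 → 8). Not NE.
(Aggressive, Shade): Bidder 1 can switch to Shade (-3 → -1). Not NE.
(The remaining 11 profiles each have a profitable deviation by the same check.)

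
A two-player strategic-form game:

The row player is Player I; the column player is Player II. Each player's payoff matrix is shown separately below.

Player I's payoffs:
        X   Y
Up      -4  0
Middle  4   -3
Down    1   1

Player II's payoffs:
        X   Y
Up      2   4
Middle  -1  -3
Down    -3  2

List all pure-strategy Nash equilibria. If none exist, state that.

Pure-strategy Nash equilibria: (Middle, X), (Down, Y)

(Up, X): Player I can switch to Middle (-4 → 4). Not NE.
(Up, Y): Player I can switch to Down (0 → 1). Not NE.
(Middle, X): Player I gets 4, best alternative 1; Player II gets -1, best alternative -3. No profitable deviation — NE.
(Middle, Y): Player I can switch to Up (-3 → 0). Not NE.
(Down, X): Player I can switch to Middle (1 → 4). Not NE.
(Down, Y): Player I gets 1, best alternative 0; Player II gets 2, best alternative -3. No profitable deviation — NE.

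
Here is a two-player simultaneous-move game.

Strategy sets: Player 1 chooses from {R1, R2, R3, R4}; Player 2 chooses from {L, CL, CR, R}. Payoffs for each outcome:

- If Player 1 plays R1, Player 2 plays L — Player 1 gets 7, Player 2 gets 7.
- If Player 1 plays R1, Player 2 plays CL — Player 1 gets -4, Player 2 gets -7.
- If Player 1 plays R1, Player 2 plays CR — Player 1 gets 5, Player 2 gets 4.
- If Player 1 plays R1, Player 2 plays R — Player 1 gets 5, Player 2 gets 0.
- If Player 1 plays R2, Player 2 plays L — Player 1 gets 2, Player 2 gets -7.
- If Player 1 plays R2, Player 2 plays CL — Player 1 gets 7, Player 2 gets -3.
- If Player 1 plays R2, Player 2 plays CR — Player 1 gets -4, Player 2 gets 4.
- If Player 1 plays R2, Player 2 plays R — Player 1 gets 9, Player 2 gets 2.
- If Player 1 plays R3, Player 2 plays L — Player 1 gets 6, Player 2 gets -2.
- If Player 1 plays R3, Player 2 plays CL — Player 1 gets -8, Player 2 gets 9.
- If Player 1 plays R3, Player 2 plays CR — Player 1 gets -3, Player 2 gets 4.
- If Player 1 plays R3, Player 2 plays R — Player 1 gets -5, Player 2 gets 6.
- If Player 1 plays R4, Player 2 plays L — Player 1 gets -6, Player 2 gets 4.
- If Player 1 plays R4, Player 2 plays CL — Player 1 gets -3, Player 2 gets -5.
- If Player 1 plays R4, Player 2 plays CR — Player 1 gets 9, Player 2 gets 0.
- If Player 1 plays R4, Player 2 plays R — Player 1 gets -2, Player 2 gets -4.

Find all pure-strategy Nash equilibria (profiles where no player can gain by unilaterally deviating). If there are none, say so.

(R1, L)

Player 1 against L: payoffs 7, 2, 6, -6 → best response R1.
Player 1 against CL: payoffs -4, 7, -8, -3 → best response R2.
Player 1 against CR: payoffs 5, -4, -3, 9 → best response R4.
Player 1 against R: payoffs 5, 9, -5, -2 → best response R2.
Player 2 against R1: payoffs 7, -7, 4, 0 → best response L.
Player 2 against R2: payoffs -7, -3, 4, 2 → best response CR.
Player 2 against R3: payoffs -2, 9, 4, 6 → best response CL.
Player 2 against R4: payoffs 4, -5, 0, -4 → best response L.
Mutual best responses: (R1, L).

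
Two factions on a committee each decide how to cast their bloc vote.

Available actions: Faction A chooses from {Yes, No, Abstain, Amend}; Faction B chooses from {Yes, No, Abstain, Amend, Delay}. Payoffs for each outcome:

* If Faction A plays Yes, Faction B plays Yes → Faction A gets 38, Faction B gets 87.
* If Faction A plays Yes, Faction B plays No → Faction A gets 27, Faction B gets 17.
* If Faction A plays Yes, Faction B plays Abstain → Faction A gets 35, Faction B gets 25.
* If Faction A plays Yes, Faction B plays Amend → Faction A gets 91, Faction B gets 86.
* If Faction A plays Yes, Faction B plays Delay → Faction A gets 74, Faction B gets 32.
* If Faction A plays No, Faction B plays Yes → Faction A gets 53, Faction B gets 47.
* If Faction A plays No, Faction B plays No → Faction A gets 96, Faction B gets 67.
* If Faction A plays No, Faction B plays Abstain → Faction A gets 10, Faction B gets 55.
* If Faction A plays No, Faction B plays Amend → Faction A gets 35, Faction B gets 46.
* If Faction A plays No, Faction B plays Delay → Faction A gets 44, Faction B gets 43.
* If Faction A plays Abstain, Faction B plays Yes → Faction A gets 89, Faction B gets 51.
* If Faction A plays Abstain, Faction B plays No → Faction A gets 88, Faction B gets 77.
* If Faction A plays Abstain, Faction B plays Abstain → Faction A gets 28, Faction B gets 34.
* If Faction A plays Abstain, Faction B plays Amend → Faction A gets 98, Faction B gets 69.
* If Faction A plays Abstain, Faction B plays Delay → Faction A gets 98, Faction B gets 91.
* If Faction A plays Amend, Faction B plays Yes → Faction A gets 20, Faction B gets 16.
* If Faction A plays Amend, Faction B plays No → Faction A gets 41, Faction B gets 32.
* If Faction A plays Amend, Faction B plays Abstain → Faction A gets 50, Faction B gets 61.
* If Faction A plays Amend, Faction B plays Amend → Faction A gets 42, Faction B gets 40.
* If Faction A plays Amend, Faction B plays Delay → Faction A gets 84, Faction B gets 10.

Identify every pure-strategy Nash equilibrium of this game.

Faction A against Yes: payoffs 38, 53, 89, 20 → best response Abstain.
Faction A against No: payoffs 27, 96, 88, 41 → best response No.
Faction A against Abstain: payoffs 35, 10, 28, 50 → best response Amend.
Faction A against Amend: payoffs 91, 35, 98, 42 → best response Abstain.
Faction A against Delay: payoffs 74, 44, 98, 84 → best response Abstain.
Faction B against Yes: payoffs 87, 17, 25, 86, 32 → best response Yes.
Faction B against No: payoffs 47, 67, 55, 46, 43 → best response No.
Faction B against Abstain: payoffs 51, 77, 34, 69, 91 → best response Delay.
Faction B against Amend: payoffs 16, 32, 61, 40, 10 → best response Abstain.
Mutual best responses: (No, No); (Abstain, Delay); (Amend, Abstain).

The pure Nash equilibria are (No, No), (Abstain, Delay), (Amend, Abstain).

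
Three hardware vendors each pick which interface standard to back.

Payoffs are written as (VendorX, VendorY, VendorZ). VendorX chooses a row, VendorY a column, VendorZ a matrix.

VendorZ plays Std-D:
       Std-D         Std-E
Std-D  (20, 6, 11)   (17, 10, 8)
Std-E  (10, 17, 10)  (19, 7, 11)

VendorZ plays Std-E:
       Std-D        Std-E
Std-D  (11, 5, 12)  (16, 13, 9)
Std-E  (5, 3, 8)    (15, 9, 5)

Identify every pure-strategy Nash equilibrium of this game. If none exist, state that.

The unique pure-strategy Nash equilibrium is (Std-D, Std-E, Std-E).

VendorX against (Std-D, Std-D): payoffs 20, 10 → best response Std-D.
VendorX against (Std-D, Std-E): payoffs 11, 5 → best response Std-D.
VendorX against (Std-E, Std-D): payoffs 17, 19 → best response Std-E.
VendorX against (Std-E, Std-E): payoffs 16, 15 → best response Std-D.
VendorY against (Std-D, Std-D): payoffs 6, 10 → best response Std-E.
VendorY against (Std-D, Std-E): payoffs 5, 13 → best response Std-E.
VendorY against (Std-E, Std-D): payoffs 17, 7 → best response Std-D.
VendorY against (Std-E, Std-E): payoffs 3, 9 → best response Std-E.
VendorZ against (Std-D, Std-D): payoffs 11, 12 → best response Std-E.
VendorZ against (Std-D, Std-E): payoffs 8, 9 → best response Std-E.
VendorZ against (Std-E, Std-D): payoffs 10, 8 → best response Std-D.
VendorZ against (Std-E, Std-E): payoffs 11, 5 → best response Std-D.
Mutual best responses: (Std-D, Std-E, Std-E).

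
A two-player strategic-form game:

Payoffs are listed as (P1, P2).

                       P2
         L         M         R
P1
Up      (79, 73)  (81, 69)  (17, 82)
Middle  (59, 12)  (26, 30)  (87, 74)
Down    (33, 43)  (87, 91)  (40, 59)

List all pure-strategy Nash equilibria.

(Up, L): P2 can switch to R (73 → 82). Not NE.
(Up, M): P1 can switch to Down (81 → 87). Not NE.
(Up, R): P1 can switch to Middle (17 → 87). Not NE.
(Middle, L): P1 can switch to Up (59 → 79). Not NE.
(Middle, M): P1 can switch to Up (26 → 81). Not NE.
(Middle, R): P1 gets 87, best alternative 40; P2 gets 74, best alternative 30. No profitable deviation — NE.
(Down, L): P1 can switch to Up (33 → 79). Not NE.
(Down, M): P1 gets 87, best alternative 81; P2 gets 91, best alternative 59. No profitable deviation — NE.
(Down, R): P1 can switch to Middle (40 → 87). Not NE.

Pure-strategy Nash equilibria: (Middle, R); (Down, M)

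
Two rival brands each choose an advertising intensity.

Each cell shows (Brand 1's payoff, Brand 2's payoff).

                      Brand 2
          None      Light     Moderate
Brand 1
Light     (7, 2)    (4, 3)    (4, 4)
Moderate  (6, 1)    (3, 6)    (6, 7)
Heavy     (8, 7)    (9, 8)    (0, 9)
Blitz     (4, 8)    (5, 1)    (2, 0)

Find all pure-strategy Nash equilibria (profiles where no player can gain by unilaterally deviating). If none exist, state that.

Pure NE: (Moderate, Moderate)

(Light, None): Brand 1 can switch to Heavy (7 → 8). Not NE.
(Light, Light): Brand 1 can switch to Heavy (4 → 9). Not NE.
(Light, Moderate): Brand 1 can switch to Moderate (4 → 6). Not NE.
(Moderate, None): Brand 1 can switch to Light (6 → 7). Not NE.
(Moderate, Light): Brand 1 can switch to Light (3 → 4). Not NE.
(Moderate, Moderate): Brand 1 gets 6, best alternative 4; Brand 2 gets 7, best alternative 6. No profitable deviation — NE.
(Heavy, None): Brand 2 can switch to Light (7 → 8). Not NE.
(The remaining 5 profiles each have a profitable deviation by the same check.)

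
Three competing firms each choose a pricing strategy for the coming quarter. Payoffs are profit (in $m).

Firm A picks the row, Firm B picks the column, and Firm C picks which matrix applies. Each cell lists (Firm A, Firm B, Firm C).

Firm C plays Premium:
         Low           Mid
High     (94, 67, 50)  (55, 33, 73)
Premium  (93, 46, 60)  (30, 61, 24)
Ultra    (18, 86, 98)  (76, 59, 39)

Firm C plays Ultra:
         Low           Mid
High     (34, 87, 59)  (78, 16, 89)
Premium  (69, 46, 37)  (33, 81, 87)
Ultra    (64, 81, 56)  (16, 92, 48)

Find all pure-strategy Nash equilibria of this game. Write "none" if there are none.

This game has no pure Nash equilibrium.

(High, Low, Premium): Firm C can switch to Ultra (50 → 59). Not NE.
(High, Low, Ultra): Firm A can switch to Premium (34 → 69). Not NE.
(High, Mid, Premium): Firm A can switch to Ultra (55 → 76). Not NE.
(High, Mid, Ultra): Firm B can switch to Low (16 → 87). Not NE.
(Premium, Low, Premium): Firm A can switch to High (93 → 94). Not NE.
(Premium, Low, Ultra): Firm B can switch to Mid (46 → 81). Not NE.
(Premium, Mid, Premium): Firm A can switch to High (30 → 55). Not NE.
(Premium, Mid, Ultra): Firm A can switch to High (33 → 78). Not NE.
(The remaining 4 profiles each have a profitable deviation by the same check.)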